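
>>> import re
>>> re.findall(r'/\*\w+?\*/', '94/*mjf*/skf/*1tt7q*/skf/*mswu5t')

Scanning left to right: at [2:9] → '/*mjf*/'; at [12:21] → '/*1tt7q*/'.
No capturing groups, so `findall` returns the 2 full match strings.

['/*mjf*/', '/*1tt7q*/']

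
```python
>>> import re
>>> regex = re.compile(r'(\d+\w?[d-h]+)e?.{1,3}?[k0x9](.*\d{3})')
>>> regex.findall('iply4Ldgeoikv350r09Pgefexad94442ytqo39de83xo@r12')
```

[('4Ldge', 'v350r09Pgefexad94442')]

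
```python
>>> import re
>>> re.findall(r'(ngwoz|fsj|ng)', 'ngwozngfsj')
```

Alternation tries branches left to right and keeps the first one that lets the overall match succeed at that position.
With a single group, `findall` returns only what that group captured — 3 items.

['ngwoz', 'ng', 'fsj']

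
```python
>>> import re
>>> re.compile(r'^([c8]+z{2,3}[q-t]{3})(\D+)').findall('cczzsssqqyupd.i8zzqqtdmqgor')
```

2 groups means the one result is a tuple of 2 captured strings — 1 here.

[('cczzsss', 'qqyupd.i')]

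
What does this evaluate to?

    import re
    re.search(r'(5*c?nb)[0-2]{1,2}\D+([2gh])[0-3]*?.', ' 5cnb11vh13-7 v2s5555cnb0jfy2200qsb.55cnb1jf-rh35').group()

'5cnb11vh1'

Pattern: zero or more of the literal '5', then optionally a literal 'c', then the literal 'nb' (captured); then 1 to 2 of a character in [0-2], then one or more of a non-digit; then one of [2gh] (captured); then zero or more of a character in [0-3] (lazy), then any character.
A non-greedy quantifier consumes as few characters as it can — just enough that the remainder of the pattern still matches from where it stops; whatever follows it matches normally.
`re.search` scans for the first position where the pattern succeeds.
The match spans [1:10] → '5cnb11vh1'.
Captured: group 1 = '5cnb', group 2 = 'h'.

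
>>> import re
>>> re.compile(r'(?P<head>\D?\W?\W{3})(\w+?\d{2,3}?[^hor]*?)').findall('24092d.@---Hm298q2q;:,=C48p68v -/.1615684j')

[('.@---', 'Hm29'), ('q;:,=', 'C48'), ('v -/.', '161')]

This matches optionally a non-digit, then optionally a non-word character, then exactly 3 of a non-word character (captured as 'head'); then one or more of a word character (lazy), then 2 to 3 of a digit (lazy), then zero or more of any character except [hor] (lazy) (captured).
Because the quantifier is non-greedy, it stops expanding at the earliest point where the rest of the pattern can succeed.
Walking the string: at [6:15] match '.@---Hm29', groups = ('.@---', 'Hm29'); at [18:26] match 'q;:,=C48', groups = ('q;:,=', 'C48'); at [29:37] match 'v -/.161', groups = ('v -/.', '161').
Multiple groups make `findall` return tuples — one 2-tuple for each match.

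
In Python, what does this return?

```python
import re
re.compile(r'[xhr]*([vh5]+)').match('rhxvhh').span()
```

`re.match` only tries the pattern at the start of the string.
The match spans [0:6] → 'rhxvhh'.

(0, 6)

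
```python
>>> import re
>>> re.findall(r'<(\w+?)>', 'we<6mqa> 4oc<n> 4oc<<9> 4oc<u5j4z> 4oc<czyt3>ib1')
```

['6mqa', 'n', '9', 'u5j4z', 'czyt3']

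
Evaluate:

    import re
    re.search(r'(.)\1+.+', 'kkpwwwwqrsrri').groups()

('k',)

`\1` is not a pattern — it's the concrete string captured by group 1, re-applied verbatim.
`search` walks the string left to right and returns the first match it finds.
The match spans [0:13] → 'kkpwwwwqrsrri'.
Captured: group 1 = 'k'.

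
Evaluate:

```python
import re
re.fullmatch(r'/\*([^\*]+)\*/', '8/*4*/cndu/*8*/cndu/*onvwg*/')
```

`re.fullmatch` requires the pattern to consume the entire string.
Here there's no way to consume every character, so the call returns None.

None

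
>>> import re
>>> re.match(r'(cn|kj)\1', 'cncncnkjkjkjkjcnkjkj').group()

'cncn'

`match` is anchored at position 0; if the pattern doesn't fit there, it returns None.
The match spans [0:4] → 'cncn'.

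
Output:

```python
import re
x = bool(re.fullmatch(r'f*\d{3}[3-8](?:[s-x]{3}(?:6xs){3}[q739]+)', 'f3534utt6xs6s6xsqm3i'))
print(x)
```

False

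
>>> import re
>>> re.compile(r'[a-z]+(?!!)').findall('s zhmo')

The negative lookahead/lookbehind blocks any match where the forbidden context is present.
Scanning left to right: at [0:1] → 's'; at [2:6] → 'zhmo'.
`findall` yields the raw match text (2 of them) because the pattern has no groups.

['s', 'zhmo']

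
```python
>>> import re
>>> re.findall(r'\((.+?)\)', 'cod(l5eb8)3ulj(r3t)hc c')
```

The `?` after the quantifier makes it lazy — it takes as little as possible before letting the rest of the pattern try.
One capturing group, so `findall` returns just the captured substring from each match — 2 in all.

['l5eb8', 'r3t']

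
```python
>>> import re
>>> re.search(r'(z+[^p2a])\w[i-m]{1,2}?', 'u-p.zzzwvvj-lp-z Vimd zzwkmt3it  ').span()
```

Pattern: one or more of the literal 'z', then any character except [p2a] (captured); then a word character, then 1 to 2 of a character in [i-m] (lazy).
Lazy quantifiers expand one character at a time until the remainder of the pattern can match.
Unlike `match`, `search` isn't anchored — it looks for the pattern anywhere in the string.
The match spans [15:19] → 'z Vi'.
Captured: group 1 = 'z '.

(15, 19)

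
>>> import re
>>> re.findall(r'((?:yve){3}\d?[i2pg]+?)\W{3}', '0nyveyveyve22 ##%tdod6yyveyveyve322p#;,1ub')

['yveyveyve22', 'yveyveyve322p']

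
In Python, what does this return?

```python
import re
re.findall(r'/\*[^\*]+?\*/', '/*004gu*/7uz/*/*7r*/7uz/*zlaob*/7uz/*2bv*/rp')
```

Walking the string: at [0:9] → '/*004gu*/'; at [14:20] → '/*7r*/'; at [23:32] → '/*zlaob*/'; at [35:42] → '/*2bv*/'.
`findall` yields the raw match text (4 of them) because the pattern has no groups.

['/*004gu*/', '/*7r*/', '/*zlaob*/', '/*2bv*/']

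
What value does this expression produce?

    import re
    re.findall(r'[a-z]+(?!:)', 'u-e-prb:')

['u', 'e', 'pr']

`(?!…)`/`(?<!…)` only lets a position through if the neighbouring text does NOT match; no characters are consumed.
With no groups in the pattern, `findall` gives back each whole match — 3 here.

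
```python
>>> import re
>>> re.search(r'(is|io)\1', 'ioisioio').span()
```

`\1` is not a pattern — it's the concrete string captured by group 1, re-applied verbatim.
The match spans [4:8] → 'ioio'.

(4, 8)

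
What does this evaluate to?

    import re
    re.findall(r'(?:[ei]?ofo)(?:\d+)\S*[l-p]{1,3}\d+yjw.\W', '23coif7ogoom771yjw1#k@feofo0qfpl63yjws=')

Pattern: optionally one of [ei], then the literal 'ofo' (non-capturing group); then one or more of a digit (non-capturing group); then zero or more of a non-whitespace character; then 1 to 3 of a character in [l-p], then one or more of a digit, then the literal 'yjw'; then any character, then a non-word character.
With no groups in the pattern, `findall` gives back each whole match — 1 here.

['eofo0qfpl63yjws=']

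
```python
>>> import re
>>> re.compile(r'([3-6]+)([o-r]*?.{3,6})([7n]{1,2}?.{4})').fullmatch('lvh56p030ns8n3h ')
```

None

The pattern matches one or more of a character in [3-6] (captured); then zero or more of a character in [o-r] (lazy), then 3 to 6 of any character (captured); then 1 to 2 of one of [7n] (lazy), then exactly 4 of any character (captured).
`re.fullmatch` is like wrapping the pattern in `^…$` (in single-line mode).
Here the string isn't matched end-to-end, so the call returns None.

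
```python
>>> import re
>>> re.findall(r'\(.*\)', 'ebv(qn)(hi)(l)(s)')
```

Walking the string: at [3:17] → '(qn)(hi)(l)(s)'.
Since nothing is captured, `findall` lists the 1 matched substring directly.

['(qn)(hi)(l)(s)']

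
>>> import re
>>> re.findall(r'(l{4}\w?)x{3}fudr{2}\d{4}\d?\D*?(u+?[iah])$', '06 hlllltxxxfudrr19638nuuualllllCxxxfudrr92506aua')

[('llllC', 'ua')]

With 2 capturing groups, `findall` returns a 2-tuple per match.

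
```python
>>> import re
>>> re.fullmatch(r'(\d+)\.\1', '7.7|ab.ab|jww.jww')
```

None

The backreference `\1` re-matches whatever the first group consumed, character for character.
`re.fullmatch` is like wrapping the pattern in `^…$` (in single-line mode).
Here the string isn't matched end-to-end, so the call returns None.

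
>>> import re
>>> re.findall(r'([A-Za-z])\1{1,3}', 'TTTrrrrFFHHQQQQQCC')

['T', 'r', 'F', 'H', 'Q', 'C']

`\1` has to match the exact text group 1 already captured.
`findall` collects group 1 from each match (6 total).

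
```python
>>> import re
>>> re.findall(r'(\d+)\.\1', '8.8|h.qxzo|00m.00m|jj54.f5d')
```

['8']

`\1` has to match the exact text group 1 already captured.
Walking the string: at [0:3] match '8.8', group 1 = '8'.
One capturing group, so `findall` returns just the captured substring from the one match — 1 in all.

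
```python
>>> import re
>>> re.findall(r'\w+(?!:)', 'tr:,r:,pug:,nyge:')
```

The negative lookaround is zero-width — it rules out positions where the adjacent text would match, without consuming anything.
Walking the string: at [0:1] → 't'; at [7:9] → 'pu'; at [12:15] → 'nyg'.
With no groups in the pattern, `findall` gives back each whole match — 3 here.

['t', 'pu', 'nyg']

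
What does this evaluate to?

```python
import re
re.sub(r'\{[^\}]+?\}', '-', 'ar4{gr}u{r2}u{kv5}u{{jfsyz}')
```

Matches: at [3:7] → '{gr}'; at [8:12] → '{r2}'; at [13:18] → '{kv5}'; at [19:27] → '{{jfsyz}'.
`sub` substitutes '-' at each match site.

'ar4-u-u-u-'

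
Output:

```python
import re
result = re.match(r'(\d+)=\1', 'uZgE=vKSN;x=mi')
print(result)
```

None

A backreference is literal: `\1` must see the identical characters the first group matched.
`re.match` only tries the pattern at the start of the string.
Here position 0 doesn't satisfy it, so the call returns None.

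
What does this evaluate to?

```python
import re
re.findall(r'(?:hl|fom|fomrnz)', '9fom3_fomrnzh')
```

['fom', 'fom']

`|` is ordered: at each position the engine commits to the first alternative that works.
With no groups in the pattern, `findall` gives back each whole match — 2 here.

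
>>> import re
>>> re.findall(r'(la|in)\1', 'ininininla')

A backreference is literal: `\1` must see the identical characters the first group matched.
Walking the string: at [0:4] match 'inin', group 1 = 'in'; at [4:8] match 'inin', group 1 = 'in'.
With a single group, `findall` returns only what that group captured — 2 items.

['in', 'in']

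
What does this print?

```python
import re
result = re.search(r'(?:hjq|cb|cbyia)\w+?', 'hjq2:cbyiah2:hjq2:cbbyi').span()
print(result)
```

(0, 4)

`re.search` tries every starting position until one works.
The match spans [0:4] → 'hjq2'.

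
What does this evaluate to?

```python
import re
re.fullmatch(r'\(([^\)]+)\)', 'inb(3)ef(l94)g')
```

None

`re.fullmatch` is like wrapping the pattern in `^…$` (in single-line mode).
Here the string isn't matched end-to-end, so the call returns None.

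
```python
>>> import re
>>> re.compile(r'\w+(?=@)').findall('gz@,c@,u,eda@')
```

['gz', 'c', 'eda']

The positive lookaround only admits positions where the adjacent text matches; those characters stay outside the span.
Matches: at [0:2] → 'gz'; at [4:5] → 'c'; at [9:12] → 'eda'.
With no groups in the pattern, `findall` gives back each whole match — 3 here.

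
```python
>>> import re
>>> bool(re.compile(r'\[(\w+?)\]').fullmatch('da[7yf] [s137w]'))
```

`fullmatch` succeeds only if the pattern covers the string from start to end.
Here the string isn't matched end-to-end, so the call returns None, and `bool(None)` is False.

False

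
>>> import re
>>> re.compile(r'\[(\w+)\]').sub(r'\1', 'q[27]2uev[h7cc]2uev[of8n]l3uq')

Matches: at [1:5] → '[27]'; at [9:15] → '[h7cc]'; at [19:25] → '[of8n]'.
Each match is replaced using the text its own group 1 captured.

'q272uevh7cc2uevof8nl3uq'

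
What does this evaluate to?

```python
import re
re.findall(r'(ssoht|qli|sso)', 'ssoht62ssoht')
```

Alternation isn't longest-match — the leftmost alternative that fits at this position is chosen.
Matches: at [0:5] match 'ssoht', group 1 = 'ssoht'; at [7:12] match 'ssoht', group 1 = 'ssoht'.
`findall` collects group 1 from each match (2 total).

['ssoht', 'ssoht']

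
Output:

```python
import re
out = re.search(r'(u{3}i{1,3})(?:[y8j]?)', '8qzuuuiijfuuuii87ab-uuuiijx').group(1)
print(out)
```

uuuii

The match spans [3:9] → 'uuuiij'.
Captured: group 1 = 'uuuii'.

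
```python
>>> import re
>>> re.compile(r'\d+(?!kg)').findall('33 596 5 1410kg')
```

Because the assertion is negative and zero-width, positions next to the forbidden text are skipped.
Scanning left to right: at [0:2] → '33'; at [3:6] → '596'; at [7:8] → '5'; at [9:12] → '141'.
No capturing groups, so `findall` returns the 4 full match strings.

['33', '596', '5', '141']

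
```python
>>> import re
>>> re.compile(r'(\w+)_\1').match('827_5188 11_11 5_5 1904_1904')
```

`\1` is not a pattern — it's the concrete string captured by group 1, re-applied verbatim.
`re.match` only tries the pattern at the start of the string.
Here position 0 doesn't satisfy it, so the call returns None.

None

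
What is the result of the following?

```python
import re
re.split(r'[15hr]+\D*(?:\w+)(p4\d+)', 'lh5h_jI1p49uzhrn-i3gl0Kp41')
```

['l', 'p49', 'uz', 'p41', '']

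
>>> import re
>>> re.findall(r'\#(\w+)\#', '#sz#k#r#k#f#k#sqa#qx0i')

['sz', 'r', 'f', 'sqa']

Because there's exactly one group, `findall` drops the full match and keeps group 1 from each hit.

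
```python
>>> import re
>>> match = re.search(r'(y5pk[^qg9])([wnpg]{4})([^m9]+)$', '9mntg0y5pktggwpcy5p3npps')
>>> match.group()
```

'y5pktggwpcy5p3npps'

The pattern matches the literal 'y5', then the literal 'pk', then any character except [qg9] (captured); then exactly 4 of one of [wnpg] (captured); then one or more of any character except [m9] (captured); then anchored at the end.
Unlike `match`, `search` isn't anchored — it looks for the pattern anywhere in the string.
The match spans [6:24] → 'y5pktggwpcy5p3npps'.
Captured: group 1 = 'y5pkt', group 2 = 'ggwp', group 3 = 'cy5p3npps'.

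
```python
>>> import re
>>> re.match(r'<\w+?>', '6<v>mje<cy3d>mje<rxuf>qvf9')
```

`match` is anchored at position 0; if the pattern doesn't fit there, it returns None.
Here position 0 doesn't satisfy it, so the call returns None.

None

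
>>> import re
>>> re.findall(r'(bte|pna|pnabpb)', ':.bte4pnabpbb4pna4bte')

['bte', 'pna', 'pna', 'bte']

Branches in `(...|...)` are attempted left-to-right; the first branch that allows the whole pattern to succeed is taken.
One capturing group, so `findall` returns just the captured substring from each match — 4 in all.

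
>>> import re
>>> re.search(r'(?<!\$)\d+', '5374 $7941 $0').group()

Because the assertion is negative and zero-width, positions next to the forbidden text are skipped.
`re.search` tries every starting position until one works.
The match spans [0:4] → '5374'.

'5374'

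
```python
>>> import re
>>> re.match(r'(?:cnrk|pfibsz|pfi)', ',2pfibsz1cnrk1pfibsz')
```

With `match`, the pattern is implicitly anchored at the beginning.
Here the pattern fails at index 0, so the call returns None.

None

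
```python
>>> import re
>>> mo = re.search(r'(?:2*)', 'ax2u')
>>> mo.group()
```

The match spans [0:0] → ''.

''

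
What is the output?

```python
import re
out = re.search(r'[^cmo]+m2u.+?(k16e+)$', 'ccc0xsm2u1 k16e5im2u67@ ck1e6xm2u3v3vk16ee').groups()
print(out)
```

This matches one or more of any character except [cmo], then the literal 'm2u'; then one or more of any character (lazy); then the literal 'k16', then one or more of the literal 'e' (captured); then anchored at the end.
Unlike `match`, `search` isn't anchored — it looks for the pattern anywhere in the string.
The match spans [3:42] → '0xsm2u1 k16e5im2u67@ ck1e6xm2u3v3vk16ee'.
Captured: group 1 = 'k16ee'.

('k16ee',)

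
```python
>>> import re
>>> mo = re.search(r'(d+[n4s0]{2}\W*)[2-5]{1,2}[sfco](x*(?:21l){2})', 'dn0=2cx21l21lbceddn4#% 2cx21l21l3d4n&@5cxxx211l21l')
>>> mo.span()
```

(0, 13)

The pattern matches one or more of a literal 'd', then exactly 2 of one of [n4s0], then zero or more of a non-word character (captured); then 1 to 2 of a character in [2-5], then one of [sfco]; then zero or more of the literal 'x', then the literal '21l' repeated 2 times (captured).
`search` walks the string left to right and returns the first match it finds.
The match spans [0:13] → 'dn0=2cx21l21l'.
Captured: group 1 = 'dn0=', group 2 = 'x21l21l'.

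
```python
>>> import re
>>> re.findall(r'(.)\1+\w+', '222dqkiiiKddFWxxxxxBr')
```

['2']

`\1` is not a pattern — it's the concrete string captured by group 1, re-applied verbatim.
`findall` collects group 1 from the one match (1 total).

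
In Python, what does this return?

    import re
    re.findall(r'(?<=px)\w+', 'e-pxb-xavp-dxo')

The `(?=…)`/`(?<=…)` assertion just peeks at neighbouring text; it doesn't advance the match position.
`findall` yields the raw match text (1 of them) because the pattern has no groups.

['b']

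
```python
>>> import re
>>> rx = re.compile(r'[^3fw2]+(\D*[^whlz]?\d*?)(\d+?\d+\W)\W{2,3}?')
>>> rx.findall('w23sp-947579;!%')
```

[('', '79;')]

Pattern: one or more of any character except [3fw2]; then zero or more of a non-digit, then optionally any character except [whlz], then zero or more of a digit (lazy) (captured); then one or more of a digit (lazy), then one or more of a digit, then a non-word character (captured); then 2 to 3 of a non-word character (lazy).
Multiple groups make `findall` return tuples — one 2-tuple for the one match.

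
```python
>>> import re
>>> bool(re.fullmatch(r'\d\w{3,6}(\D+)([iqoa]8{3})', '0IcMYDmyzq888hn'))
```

This matches a digit, then 3 to 6 of a word character; then one or more of a non-digit (captured); then one of [iqoa], then exactly 3 of the literal '8' (captured).
For `fullmatch`, every character of the input must be accounted for by the pattern.
Here there's no way to consume every character, so the call returns None, and `bool(None)` is False.

False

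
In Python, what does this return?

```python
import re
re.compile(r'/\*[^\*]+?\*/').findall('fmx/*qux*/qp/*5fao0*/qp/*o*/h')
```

['/*qux*/', '/*5fao0*/', '/*o*/']

No capturing groups, so `findall` returns the 3 full match strings.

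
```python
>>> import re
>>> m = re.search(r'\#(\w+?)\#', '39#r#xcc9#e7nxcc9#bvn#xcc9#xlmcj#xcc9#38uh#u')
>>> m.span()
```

The match spans [2:5] → '#r#'.

(2, 5)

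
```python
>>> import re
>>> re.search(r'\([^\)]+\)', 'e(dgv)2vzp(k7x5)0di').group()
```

'(dgv)'

`search` walks the string left to right and returns the first match it finds.
The match spans [1:6] → '(dgv)'.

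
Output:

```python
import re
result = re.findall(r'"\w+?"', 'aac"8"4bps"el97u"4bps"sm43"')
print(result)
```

['"8"', '"el97u"', '"sm43"']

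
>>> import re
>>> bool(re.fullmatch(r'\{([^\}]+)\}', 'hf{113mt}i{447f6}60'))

False

`re.fullmatch` requires the pattern to consume the entire string.
Here the string isn't matched end-to-end, so the call returns None, and `bool(None)` is False.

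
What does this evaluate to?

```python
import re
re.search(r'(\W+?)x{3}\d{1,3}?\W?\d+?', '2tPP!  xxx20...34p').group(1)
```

'!  '

The pattern matches one or more of a non-word character (lazy) (captured); then exactly 3 of a literal 'x', then 1 to 3 of a digit (lazy), then optionally a non-word character; then one or more of a digit (lazy).
`re.search` tries every starting position until one works.
The match spans [4:12] → '!  xxx20'.
Captured: group 1 = '!  '.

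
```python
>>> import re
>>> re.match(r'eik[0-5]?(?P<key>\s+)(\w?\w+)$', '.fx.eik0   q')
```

None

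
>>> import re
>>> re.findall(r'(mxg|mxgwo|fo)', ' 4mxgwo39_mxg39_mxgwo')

Alternation isn't longest-match — the leftmost alternative that fits at this position is chosen.
Matches: at [2:5] match 'mxg', group 1 = 'mxg'; at [10:13] match 'mxg', group 1 = 'mxg'; at [16:19] match 'mxg', group 1 = 'mxg'.
One capturing group, so `findall` returns just the captured substring from each match — 3 in all.

['mxg', 'mxg', 'mxg']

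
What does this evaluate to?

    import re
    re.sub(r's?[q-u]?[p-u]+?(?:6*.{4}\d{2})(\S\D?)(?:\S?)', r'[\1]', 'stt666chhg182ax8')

'[2a]8'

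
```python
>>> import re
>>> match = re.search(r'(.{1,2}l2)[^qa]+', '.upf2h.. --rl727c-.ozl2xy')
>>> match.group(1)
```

'ozl2'

The match spans [19:25] → 'ozl2xy'.
Captured: group 1 = 'ozl2'.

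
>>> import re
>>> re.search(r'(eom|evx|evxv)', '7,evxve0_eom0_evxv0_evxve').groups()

The match spans [2:5] → 'evx'.
Captured: group 1 = 'evx'.

('evx',)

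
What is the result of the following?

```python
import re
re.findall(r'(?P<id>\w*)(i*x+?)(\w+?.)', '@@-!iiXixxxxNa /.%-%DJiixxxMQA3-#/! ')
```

The pattern matches zero or more of a word character (captured as 'id'); then zero or more of the literal 'i', then one or more of a literal 'x' (lazy) (captured); then one or more of a word character (lazy), then any character (captured).
Because the quantifier is non-greedy, it stops expanding at the earliest point where the rest of the pattern can succeed.
Scanning left to right: at [4:14] match 'iiXixxxxNa', groups = ('iiXixxx', 'x', 'Na'); at [20:29] match 'DJiixxxMQ', groups = ('DJiixx', 'x', 'MQ').
3 groups means each result is a tuple of 3 captured strings — 2 here.

[('iiXixxx', 'x', 'Na'), ('DJiixx', 'x', 'MQ')]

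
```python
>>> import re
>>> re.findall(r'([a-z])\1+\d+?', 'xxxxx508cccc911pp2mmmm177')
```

['x', 'c', 'p', 'm']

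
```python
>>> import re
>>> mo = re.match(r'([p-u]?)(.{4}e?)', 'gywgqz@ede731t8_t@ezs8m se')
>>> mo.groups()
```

('', 'gywg')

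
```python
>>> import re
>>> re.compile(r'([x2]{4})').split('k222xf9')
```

This matches exactly 4 of one of [x2] (captured).
Matches to split on: at [1:5] → '222x'.
Because the pattern has a capturing group, `split` also inserts each captured text between the pieces.

['k', '222x', 'f9']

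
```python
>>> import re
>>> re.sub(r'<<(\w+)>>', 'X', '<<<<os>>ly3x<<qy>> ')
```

'<<Xly3xX '

Each match is replaced by 'X'.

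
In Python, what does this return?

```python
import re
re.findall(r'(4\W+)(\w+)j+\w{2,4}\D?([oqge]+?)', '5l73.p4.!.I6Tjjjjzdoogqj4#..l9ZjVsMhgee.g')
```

[('4.!.', 'I6Tjjj', 'q'), ('4#..', 'l9Z', 'e')]

This matches a literal '4', then one or more of a non-word character (captured); then one or more of a word character (captured); then one or more of a literal 'j', then 2 to 4 of a word character, then optionally a non-digit; then one or more of one of [oqge] (lazy) (captured).
Lazy quantifiers expand one character at a time until the remainder of the pattern can match.
Walking the string: at [6:23] match '4.!.I6Tjjjjzdoogq', groups = ('4.!.', 'I6Tjjj', 'q'); at [24:38] match '4#..l9ZjVsMhge', groups = ('4#..', 'l9Z', 'e').
With 3 capturing groups, `findall` returns a 3-tuple per match.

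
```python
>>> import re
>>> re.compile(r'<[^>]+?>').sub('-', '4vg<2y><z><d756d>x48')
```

'4vg---x48'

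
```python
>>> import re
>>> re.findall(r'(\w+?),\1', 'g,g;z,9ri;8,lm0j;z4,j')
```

`\1` has to match the exact text group 1 already captured.
Matches: at [0:3] match 'g,g', group 1 = 'g'.
With a single group, `findall` returns only what that group captured — 1 item.

['g']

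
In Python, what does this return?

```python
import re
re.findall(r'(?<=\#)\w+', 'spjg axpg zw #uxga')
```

['uxga']

The lookaround is zero-width — it requires the adjacent text to match without consuming it, so the asserted text isn't part of the match.
Since nothing is captured, `findall` lists the 1 matched substring directly.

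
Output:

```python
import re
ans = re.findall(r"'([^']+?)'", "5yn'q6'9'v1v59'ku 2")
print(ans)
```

['q6', 'v1v59']

Matches: at [3:7] match "'q6'", group 1 = 'q6'; at [8:15] match "'v1v59'", group 1 = 'v1v59'.
One capturing group, so `findall` returns just the captured substring from each match — 2 in all.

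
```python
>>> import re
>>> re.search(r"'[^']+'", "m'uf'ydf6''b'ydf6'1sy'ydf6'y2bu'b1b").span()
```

(1, 5)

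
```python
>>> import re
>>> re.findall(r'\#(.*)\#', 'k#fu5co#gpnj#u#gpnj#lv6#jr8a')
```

['fu5co#gpnj#u#gpnj#lv6']

Matches: at [1:24] match '#fu5co#gpnj#u#gpnj#lv6#', group 1 = 'fu5co#gpnj#u#gpnj#lv6'.
One capturing group, so `findall` returns just the captured substring from the one match — 1 in all.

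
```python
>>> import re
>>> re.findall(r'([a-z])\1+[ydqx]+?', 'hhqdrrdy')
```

['h', 'r']

After group 1 captures some text, `\1` only succeeds where that same text appears again.
One capturing group, so `findall` returns just the captured substring from each match — 2 in all.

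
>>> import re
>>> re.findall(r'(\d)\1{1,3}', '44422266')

After group 1 captures some text, `\1` only succeeds where that same text appears again.
Matches: at [0:3] match '444', group 1 = '4'; at [3:6] match '222', group 1 = '2'; at [6:8] match '66', group 1 = '6'.
With a single group, `findall` returns only what that group captured — 3 items.

['4', '2', '6']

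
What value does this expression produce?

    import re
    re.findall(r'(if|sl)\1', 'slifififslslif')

['if', 'sl']

`\1` has to match the exact text group 1 already captured.
Because there's exactly one group, `findall` drops the full match and keeps group 1 from each hit.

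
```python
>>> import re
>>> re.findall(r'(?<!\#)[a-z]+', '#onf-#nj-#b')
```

A negative assertion filters positions out without eating any characters.
Matches: at [2:4] → 'nf'; at [7:8] → 'j'.
Since nothing is captured, `findall` lists the 2 matched substrings directly.

['nf', 'j']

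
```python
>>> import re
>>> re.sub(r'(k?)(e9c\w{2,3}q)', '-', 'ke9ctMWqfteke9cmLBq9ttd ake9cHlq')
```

'-fte-9ttd a-'

The pattern matches optionally a literal 'k' (captured); then the literal 'e9c', then 2 to 3 of a word character, then a literal 'q' (captured).
Matches: at [0:8] → 'ke9ctMWq'; at [11:19] → 'ke9cmLBq'; at [25:32] → 'ke9cHlq'.
Each match is replaced by '-'.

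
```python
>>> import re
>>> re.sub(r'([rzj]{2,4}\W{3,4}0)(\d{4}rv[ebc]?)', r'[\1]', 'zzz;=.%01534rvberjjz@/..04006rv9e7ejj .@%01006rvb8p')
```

Pattern: 2 to 4 of one of [rzj], then 3 to 4 of a non-word character, then the literal '0' (captured); then exactly 4 of a digit, then the literal 'rv', then optionally one of [ebc] (captured).
`\1` in the replacement pulls in group 1's text for each match.

'[zzz;=.%0]e[rjjz@/..0]9e7e[jj .@%0]8p'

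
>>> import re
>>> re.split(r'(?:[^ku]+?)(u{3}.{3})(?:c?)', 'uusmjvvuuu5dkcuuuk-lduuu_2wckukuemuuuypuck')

`re.split` interleaves the captured-group text with the surrounding fragments.

['uu', 'uuu5dk', 'uuuk', 'uuu_2w', 'kuku', 'uuuypu', 'k']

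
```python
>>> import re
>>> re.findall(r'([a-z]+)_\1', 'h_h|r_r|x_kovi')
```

['h', 'r']

A backreference is literal: `\1` must see the identical characters the first group matched.
Scanning left to right: at [0:3] match 'h_h', group 1 = 'h'; at [4:7] match 'r_r', group 1 = 'r'.
Because there's exactly one group, `findall` drops the full match and keeps group 1 from each hit.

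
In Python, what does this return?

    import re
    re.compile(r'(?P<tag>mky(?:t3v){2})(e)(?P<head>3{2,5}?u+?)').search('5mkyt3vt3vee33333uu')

None

This matches the literal 'mky', then the literal 't3v' repeated 2 times (captured as 'tag'); then a literal 'e' (captured); then 2 to 5 of a literal '3' (lazy), then one or more of the literal 'u' (lazy) (captured as 'head').
`search` walks the string left to right and returns the first match it finds.
Here nothing in the string fits, so the call returns None.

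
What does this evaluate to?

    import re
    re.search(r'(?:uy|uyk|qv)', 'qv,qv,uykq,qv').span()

(0, 2)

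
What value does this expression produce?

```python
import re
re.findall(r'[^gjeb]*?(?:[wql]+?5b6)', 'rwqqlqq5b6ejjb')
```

['rwqqlqq5b6']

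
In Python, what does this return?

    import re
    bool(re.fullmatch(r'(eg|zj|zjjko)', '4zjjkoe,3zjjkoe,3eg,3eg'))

`fullmatch` succeeds only if the pattern covers the string from start to end.
Here the pattern can't cover the whole string, so the call returns None, and `bool(None)` is False.

False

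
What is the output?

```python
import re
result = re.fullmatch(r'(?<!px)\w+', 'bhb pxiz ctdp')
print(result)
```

None

The negative lookahead/lookbehind blocks any match where the forbidden context is present.
`re.fullmatch` requires the pattern to consume the entire string.
Here the pattern can't cover the whole string, so the call returns None.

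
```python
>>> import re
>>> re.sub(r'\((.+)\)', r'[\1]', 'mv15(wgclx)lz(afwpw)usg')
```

'mv15[wgclx)lz(afwpw]usg'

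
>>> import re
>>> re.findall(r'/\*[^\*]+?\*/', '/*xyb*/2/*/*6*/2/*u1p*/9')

Walking the string: at [0:7] → '/*xyb*/'; at [10:15] → '/*6*/'; at [16:23] → '/*u1p*/'.
No capturing groups, so `findall` returns the 3 full match strings.

['/*xyb*/', '/*6*/', '/*u1p*/']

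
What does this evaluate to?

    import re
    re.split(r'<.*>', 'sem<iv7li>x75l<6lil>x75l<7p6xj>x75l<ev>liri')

['sem', 'liri']

Matches to split on: at [3:39] → '<iv7li>x75l<6lil>x75l<7p6xj>x75l<ev>'.
Each match becomes a cut point; 2 segments remain.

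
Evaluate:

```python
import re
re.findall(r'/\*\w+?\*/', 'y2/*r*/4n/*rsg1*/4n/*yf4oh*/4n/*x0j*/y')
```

Walking the string: at [2:7] → '/*r*/'; at [9:17] → '/*rsg1*/'; at [19:28] → '/*yf4oh*/'; at [30:37] → '/*x0j*/'.
With no groups in the pattern, `findall` gives back each whole match — 4 here.

['/*r*/', '/*rsg1*/', '/*yf4oh*/', '/*x0j*/']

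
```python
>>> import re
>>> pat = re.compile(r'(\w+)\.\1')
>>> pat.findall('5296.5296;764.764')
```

After group 1 captures some text, `\1` only succeeds where that same text appears again.
Scanning left to right: at [0:9] match '5296.5296', group 1 = '5296'; at [10:17] match '764.764', group 1 = '764'.
One capturing group, so `findall` returns just the captured substring from each match — 2 in all.

['5296', '764']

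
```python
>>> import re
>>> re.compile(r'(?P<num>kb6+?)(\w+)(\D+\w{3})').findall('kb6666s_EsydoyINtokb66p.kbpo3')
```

[('kb6', '666s_EsydoyINtokb66p', '.kbpo3')]

Pattern: the literal 'kb', then one or more of a literal '6' (lazy) (captured as 'num'); then one or more of a word character (captured); then one or more of a non-digit, then exactly 3 of a word character (captured).
Scanning left to right: at [0:29] match 'kb6666s_EsydoyINtokb66p.kbpo3', groups = ('kb6', '666s_EsydoyINtokb66p', '.kbpo3').
Multiple groups make `findall` return tuples — one 3-tuple for the one match.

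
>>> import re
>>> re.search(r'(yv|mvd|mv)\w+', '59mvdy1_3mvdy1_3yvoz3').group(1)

'mvd'

Branches in `(...|...)` are attempted left-to-right; the first branch that allows the whole pattern to succeed is taken.
`re.search` scans for the first position where the pattern succeeds.
The match spans [2:21] → 'mvdy1_3mvdy1_3yvoz3'.
Captured: group 1 = 'mvd'.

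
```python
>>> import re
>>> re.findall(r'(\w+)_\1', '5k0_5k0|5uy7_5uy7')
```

['5k0', '5uy7']

The backreference `\1` re-matches whatever the first group consumed, character for character.
Matches: at [0:7] match '5k0_5k0', group 1 = '5k0'; at [8:17] match '5uy7_5uy7', group 1 = '5uy7'.
`findall` collects group 1 from each match (2 total).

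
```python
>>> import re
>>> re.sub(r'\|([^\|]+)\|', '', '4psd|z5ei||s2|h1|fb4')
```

Matches: at [4:10] → '|z5ei|'; at [10:14] → '|s2|'.
Each match is replaced by ''.

'4psdh1|fb4'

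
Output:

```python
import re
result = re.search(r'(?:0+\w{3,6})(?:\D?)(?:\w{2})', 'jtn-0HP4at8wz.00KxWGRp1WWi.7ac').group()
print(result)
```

0HP4at8wz

Pattern: one or more of the literal '0', then 3 to 6 of a word character (non-capturing group); then optionally a non-digit (non-capturing group); then exactly 2 of a word character (non-capturing group).
The match spans [4:13] → '0HP4at8wz'.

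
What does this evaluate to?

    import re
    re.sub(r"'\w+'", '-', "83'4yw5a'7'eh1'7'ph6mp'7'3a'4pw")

Every occurrence is swapped for '-'.

'83-7-7-7-4pw'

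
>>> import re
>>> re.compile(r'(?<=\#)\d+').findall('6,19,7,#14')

The `(?=…)`/`(?<=…)` assertion just peeks at neighbouring text; it doesn't advance the match position.
Since nothing is captured, `findall` lists the 1 matched substring directly.

['14']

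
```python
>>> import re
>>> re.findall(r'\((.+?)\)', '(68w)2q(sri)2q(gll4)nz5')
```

With the lazy modifier that quantifier settles for the fewest repetitions that let the rest of the pattern succeed (the atoms after it are unaffected and can still be greedy).
Scanning left to right: at [0:5] match '(68w)', group 1 = '68w'; at [7:12] match '(sri)', group 1 = 'sri'; at [14:20] match '(gll4)', group 1 = 'gll4'.
`findall` collects group 1 from each match (3 total).

['68w', 'sri', 'gll4']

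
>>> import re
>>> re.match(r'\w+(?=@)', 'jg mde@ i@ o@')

None

The `(?=…)`/`(?<=…)` assertion just peeks at neighbouring text; it doesn't advance the match position.
`re.match` won't scan ahead — the pattern has to work from the very first character.
Here position 0 doesn't satisfy it, so the call returns None.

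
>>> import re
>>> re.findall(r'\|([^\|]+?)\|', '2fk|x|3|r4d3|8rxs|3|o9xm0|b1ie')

['x', 'r4d3', '3']

One capturing group, so `findall` returns just the captured substring from each match — 3 in all.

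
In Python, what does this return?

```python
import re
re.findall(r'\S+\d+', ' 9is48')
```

The pattern matches one or more of a non-whitespace character; then one or more of a digit.
Matches: at [1:6] → '9is48'.
`findall` yields the raw match text (1 of them) because the pattern has no groups.

['9is48']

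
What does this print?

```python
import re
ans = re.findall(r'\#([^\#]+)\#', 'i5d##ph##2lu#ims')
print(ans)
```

Scanning left to right: at [4:8] match '#ph#', group 1 = 'ph'; at [8:13] match '#2lu#', group 1 = '2lu'.
`findall` collects group 1 from each match (2 total).

['ph', '2lu']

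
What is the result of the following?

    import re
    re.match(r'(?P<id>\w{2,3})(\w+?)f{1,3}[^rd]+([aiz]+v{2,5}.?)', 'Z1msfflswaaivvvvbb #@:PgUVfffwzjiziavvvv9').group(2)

The pattern matches 2 to 3 of a word character (captured as 'id'); then one or more of a word character (lazy) (captured); then 1 to 3 of the literal 'f', then one or more of any character except [rd]; then one or more of one of [aiz], then 2 to 5 of a literal 'v', then optionally any character (captured).
With `match`, the pattern is implicitly anchored at the beginning.
The match spans [0:41] → 'Z1msfflswaaivvvvbb #@:PgUVfffwzjiziavvvv9'.
Captured: group 1 = 'Z1m', group 2 = 's', group 3 = 'avvvv9'.

's'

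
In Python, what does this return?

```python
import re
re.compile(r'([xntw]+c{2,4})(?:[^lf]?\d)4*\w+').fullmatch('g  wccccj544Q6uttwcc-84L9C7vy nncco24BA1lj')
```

The pattern matches one or more of one of [xntw], then 2 to 4 of the literal 'c' (captured); then optionally any character except [lf], then a digit (non-capturing group); then zero or more of the literal '4', then one or more of a word character.
`re.fullmatch` is like wrapping the pattern in `^…$` (in single-line mode).
Here the pattern can't cover the whole string, so the call returns None.

None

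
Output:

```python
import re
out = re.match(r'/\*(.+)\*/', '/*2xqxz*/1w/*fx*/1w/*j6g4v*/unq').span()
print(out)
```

With `match`, the pattern is implicitly anchored at the beginning.
The match spans [0:28] → '/*2xqxz*/1w/*fx*/1w/*j6g4v*/'.

(0, 28)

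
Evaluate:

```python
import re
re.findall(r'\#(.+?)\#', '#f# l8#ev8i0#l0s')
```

['f', 'ev8i0']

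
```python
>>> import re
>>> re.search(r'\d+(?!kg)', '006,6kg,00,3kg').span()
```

(0, 3)

The negative lookaround is zero-width — it rules out positions where the adjacent text would match, without consuming anything.
`re.search` scans for the first position where the pattern succeeds.
The match spans [0:3] → '006'.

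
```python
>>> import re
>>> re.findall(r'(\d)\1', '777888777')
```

`\1` is not a pattern — it's the concrete string captured by group 1, re-applied verbatim.
Walking the string: at [0:2] match '77', group 1 = '7'; at [3:5] match '88', group 1 = '8'; at [6:8] match '77', group 1 = '7'.
`findall` collects group 1 from each match (3 total).

['7', '8', '7']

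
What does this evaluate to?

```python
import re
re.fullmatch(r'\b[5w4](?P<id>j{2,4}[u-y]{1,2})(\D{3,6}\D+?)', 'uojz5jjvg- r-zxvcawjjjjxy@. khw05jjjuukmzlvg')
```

None

Pattern: a word boundary (`\b`, zero-width); then one of [5w4]; then 2 to 4 of a literal 'j', then 1 to 2 of a character in [u-y] (captured as 'id'); then 3 to 6 of a non-digit, then one or more of a non-digit (lazy) (captured).
`re.fullmatch` requires the pattern to consume the entire string.
Here the string isn't matched end-to-end, so the call returns None.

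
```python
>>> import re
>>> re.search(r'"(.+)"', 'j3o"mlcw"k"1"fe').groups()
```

('mlcw"k"1',)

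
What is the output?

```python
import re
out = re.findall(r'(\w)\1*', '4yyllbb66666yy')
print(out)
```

`\1` is not a pattern — it's the concrete string captured by group 1, re-applied verbatim.
`findall` collects group 1 from each match (6 total).

['4', 'y', 'l', 'b', '6', 'y']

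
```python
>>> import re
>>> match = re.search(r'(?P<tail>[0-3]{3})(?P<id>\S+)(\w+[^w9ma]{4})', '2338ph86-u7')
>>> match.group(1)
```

The match spans [0:11] → '2338ph86-u7'.
Captured: group 1 = '233', group 2 = '8ph', group 3 = '86-u7'.

'233'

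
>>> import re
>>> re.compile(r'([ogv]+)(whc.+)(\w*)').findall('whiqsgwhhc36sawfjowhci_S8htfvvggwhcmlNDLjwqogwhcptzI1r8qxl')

This matches one or more of one of [ogv] (captured); then the literal 'whc', then one or more of any character (captured); then zero or more of a word character (captured).
3 groups means the one result is a tuple of 3 captured strings — 1 here.

[('o', 'whci_S8htfvvggwhcmlNDLjwqogwhcptzI1r8qxl', '')]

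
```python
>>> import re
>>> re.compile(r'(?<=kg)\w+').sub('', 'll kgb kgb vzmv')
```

Because the assertion is zero-width, the text it checks is not consumed and won't appear in the result.
`sub` substitutes '' at each match site.

'll kg kg vzmv'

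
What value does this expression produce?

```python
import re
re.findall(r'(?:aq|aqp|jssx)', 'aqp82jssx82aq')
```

Alternation isn't longest-match — the leftmost alternative that fits at this position is chosen.
Walking the string: at [0:2] → 'aq'; at [5:9] → 'jssx'; at [11:13] → 'aq'.
With no groups in the pattern, `findall` gives back each whole match — 3 here.

['aq', 'jssx', 'aq']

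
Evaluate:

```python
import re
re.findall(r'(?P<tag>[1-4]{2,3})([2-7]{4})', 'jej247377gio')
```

The pattern matches 2 to 3 of a character in [1-4] (captured as 'tag'); then exactly 4 of a character in [2-7] (captured).
Scanning left to right: at [3:9] match '247377', groups = ('24', '7377').
2 groups means the one result is a tuple of 2 captured strings — 1 here.

[('24', '7377')]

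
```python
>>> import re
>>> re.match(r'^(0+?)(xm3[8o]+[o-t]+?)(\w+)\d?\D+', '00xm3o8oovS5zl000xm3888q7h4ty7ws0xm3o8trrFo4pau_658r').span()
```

(0, 52)

`re.match` only tries the pattern at the start of the string.
The match spans [0:52] → '00xm3o8oovS5zl000xm3888q7h4ty7ws0xm3o8trrFo4pau_658r'.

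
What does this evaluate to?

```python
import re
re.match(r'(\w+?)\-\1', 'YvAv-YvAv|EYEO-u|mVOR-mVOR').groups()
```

The match spans [0:9] → 'YvAv-YvAv'.
Captured: group 1 = 'YvAv'.

('YvAv',)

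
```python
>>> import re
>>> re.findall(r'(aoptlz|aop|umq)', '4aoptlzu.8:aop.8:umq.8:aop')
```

`|` is ordered: at each position the engine commits to the first alternative that works.
One capturing group, so `findall` returns just the captured substring from each match — 4 in all.

['aoptlz', 'aop', 'umq', 'aop']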